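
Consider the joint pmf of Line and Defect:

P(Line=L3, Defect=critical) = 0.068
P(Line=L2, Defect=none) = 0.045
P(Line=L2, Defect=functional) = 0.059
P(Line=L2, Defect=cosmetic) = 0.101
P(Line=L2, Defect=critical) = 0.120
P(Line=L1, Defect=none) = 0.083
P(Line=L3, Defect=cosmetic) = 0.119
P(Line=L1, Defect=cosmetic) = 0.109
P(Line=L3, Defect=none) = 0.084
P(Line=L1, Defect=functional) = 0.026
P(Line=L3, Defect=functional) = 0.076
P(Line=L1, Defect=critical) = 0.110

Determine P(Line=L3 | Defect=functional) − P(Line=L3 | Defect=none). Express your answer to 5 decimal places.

P(Defect=functional) = 0.026 + 0.059 + 0.076 = 0.161; P(Line=L3 | Defect=functional) = 0.076/0.161 = 0.472050.
P(Defect=none) = 0.083 + 0.045 + 0.084 = 0.212; P(Line=L3 | Defect=none) = 0.084/0.212 = 0.396226.
Difference = 0.07582.

0.07582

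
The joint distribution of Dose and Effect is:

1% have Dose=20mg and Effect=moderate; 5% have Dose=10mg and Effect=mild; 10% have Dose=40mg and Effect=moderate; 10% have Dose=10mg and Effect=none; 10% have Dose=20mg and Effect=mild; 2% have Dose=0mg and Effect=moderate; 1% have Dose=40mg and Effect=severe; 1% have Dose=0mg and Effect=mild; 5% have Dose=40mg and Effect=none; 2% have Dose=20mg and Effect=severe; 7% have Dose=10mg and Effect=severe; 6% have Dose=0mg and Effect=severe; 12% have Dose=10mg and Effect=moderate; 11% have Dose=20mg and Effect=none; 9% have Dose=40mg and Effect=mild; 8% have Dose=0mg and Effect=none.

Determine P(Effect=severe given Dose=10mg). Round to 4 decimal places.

P(Dose=10mg) = 0.10 + 0.05 + 0.12 + 0.07 = 0.34.
P(Effect=severe | Dose=10mg) = 0.07/0.34 = 0.2059.

0.2059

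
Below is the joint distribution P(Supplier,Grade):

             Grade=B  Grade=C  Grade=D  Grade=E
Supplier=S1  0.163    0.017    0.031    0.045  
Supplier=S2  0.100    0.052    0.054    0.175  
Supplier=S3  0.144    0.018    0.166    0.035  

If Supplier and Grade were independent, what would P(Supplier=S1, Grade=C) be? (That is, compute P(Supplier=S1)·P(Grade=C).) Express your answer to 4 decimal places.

P(Supplier=S1) = 0.163 + 0.017 + 0.031 + 0.045 = 0.256.
P(Grade=C) = 0.017 + 0.052 + 0.018 = 0.087.
Product: 0.256 × 0.087 = 0.0223.

0.0223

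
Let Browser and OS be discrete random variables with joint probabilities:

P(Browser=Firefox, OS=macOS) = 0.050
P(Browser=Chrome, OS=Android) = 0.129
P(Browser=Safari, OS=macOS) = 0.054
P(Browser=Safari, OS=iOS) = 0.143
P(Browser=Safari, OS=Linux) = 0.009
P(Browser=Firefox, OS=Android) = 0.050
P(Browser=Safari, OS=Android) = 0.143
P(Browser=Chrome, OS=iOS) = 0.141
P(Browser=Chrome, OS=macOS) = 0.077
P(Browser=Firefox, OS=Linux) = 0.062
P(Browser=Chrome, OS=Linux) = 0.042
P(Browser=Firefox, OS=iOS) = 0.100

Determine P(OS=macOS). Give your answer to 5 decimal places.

P(OS=macOS) = 0.077 + 0.050 + 0.054 = 0.181.

0.18100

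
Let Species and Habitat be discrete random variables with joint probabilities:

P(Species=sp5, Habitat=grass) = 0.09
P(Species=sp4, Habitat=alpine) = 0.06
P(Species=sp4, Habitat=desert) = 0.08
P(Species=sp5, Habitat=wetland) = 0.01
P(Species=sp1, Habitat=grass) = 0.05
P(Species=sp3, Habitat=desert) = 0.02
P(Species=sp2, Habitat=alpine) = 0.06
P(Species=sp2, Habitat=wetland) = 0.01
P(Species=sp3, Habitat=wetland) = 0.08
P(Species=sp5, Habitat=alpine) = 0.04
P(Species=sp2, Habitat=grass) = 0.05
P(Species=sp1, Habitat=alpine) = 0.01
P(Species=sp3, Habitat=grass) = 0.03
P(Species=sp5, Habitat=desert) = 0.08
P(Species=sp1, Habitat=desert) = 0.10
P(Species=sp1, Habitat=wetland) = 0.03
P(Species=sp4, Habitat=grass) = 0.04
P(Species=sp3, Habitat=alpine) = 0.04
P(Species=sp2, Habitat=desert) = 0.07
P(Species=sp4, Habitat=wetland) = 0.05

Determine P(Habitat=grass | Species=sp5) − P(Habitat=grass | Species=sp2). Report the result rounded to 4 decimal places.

P(Species=sp5) = 0.09 + 0.01 + 0.08 + 0.04 = 0.22; P(Habitat=grass | Species=sp5) = 0.09/0.22 = 0.40909.
P(Species=sp2) = 0.05 + 0.01 + 0.07 + 0.06 = 0.19; P(Habitat=grass | Species=sp2) = 0.05/0.19 = 0.26316.
Difference = 0.1459.

0.1459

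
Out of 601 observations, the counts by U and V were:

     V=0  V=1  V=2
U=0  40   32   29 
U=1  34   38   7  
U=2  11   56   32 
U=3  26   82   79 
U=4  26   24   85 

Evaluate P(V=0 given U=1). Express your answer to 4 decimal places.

Total with U=1: 34 + 38 + 7 = 79.
P(V=0 | U=1) = 34/79 = 0.4304.

0.4304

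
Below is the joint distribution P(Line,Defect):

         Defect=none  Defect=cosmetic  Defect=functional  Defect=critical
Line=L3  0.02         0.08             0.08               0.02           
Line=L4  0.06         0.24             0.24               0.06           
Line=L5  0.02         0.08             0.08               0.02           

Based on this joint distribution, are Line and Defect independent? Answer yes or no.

Every cell satisfies P(Line,Defect) = P(Line)·P(Defect). For instance P(Line=L3) = 0.20, P(Defect=critical) = 0.10, and 0.20×0.10 = 0.02 matches the joint entry. So Line and Defect are independent.

yes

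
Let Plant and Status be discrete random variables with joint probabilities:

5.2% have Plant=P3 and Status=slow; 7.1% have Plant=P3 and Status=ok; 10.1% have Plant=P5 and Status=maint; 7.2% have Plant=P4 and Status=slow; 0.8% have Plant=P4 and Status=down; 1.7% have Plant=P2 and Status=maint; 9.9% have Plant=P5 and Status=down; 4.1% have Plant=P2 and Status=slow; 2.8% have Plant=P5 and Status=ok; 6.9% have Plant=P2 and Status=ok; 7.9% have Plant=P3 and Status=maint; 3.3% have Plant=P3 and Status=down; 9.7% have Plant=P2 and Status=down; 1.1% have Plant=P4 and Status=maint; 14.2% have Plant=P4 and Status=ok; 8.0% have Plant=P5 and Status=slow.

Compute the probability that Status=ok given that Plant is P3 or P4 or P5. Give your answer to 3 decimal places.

0.311

P(Plant=P3) = 0.071 + 0.052 + 0.033 + 0.079 = 0.235.
P(Plant=P4) = 0.142 + 0.072 + 0.008 + 0.011 = 0.233.
P(Plant=P5) = 0.028 + 0.080 + 0.099 + 0.101 = 0.308.
P(Plant ∈ {P3, P4, P5}) = 0.235 + 0.233 + 0.308 = 0.776; P(Status=ok, Plant ∈ {P3, P4, P5}) = 0.071 + 0.142 + 0.028 = 0.241.
P(Status=ok | Plant ∈ {P3, P4, P5}) = 0.241/0.776 = 0.311.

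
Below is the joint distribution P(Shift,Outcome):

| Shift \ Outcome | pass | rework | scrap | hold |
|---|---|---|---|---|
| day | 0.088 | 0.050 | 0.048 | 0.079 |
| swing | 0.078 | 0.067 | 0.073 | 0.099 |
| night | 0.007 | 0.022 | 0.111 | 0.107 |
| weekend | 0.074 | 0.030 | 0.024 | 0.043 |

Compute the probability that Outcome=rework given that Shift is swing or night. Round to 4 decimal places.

P(Shift=swing) = 0.078 + 0.067 + 0.073 + 0.099 = 0.317.
P(Shift=night) = 0.007 + 0.022 + 0.111 + 0.107 = 0.247.
P(Shift ∈ {swing, night}) = 0.317 + 0.247 = 0.564; P(Outcome=rework, Shift ∈ {swing, night}) = 0.067 + 0.022 = 0.089.
P(Outcome=rework | Shift ∈ {swing, night}) = 0.089/0.564 = 0.1578.

0.1578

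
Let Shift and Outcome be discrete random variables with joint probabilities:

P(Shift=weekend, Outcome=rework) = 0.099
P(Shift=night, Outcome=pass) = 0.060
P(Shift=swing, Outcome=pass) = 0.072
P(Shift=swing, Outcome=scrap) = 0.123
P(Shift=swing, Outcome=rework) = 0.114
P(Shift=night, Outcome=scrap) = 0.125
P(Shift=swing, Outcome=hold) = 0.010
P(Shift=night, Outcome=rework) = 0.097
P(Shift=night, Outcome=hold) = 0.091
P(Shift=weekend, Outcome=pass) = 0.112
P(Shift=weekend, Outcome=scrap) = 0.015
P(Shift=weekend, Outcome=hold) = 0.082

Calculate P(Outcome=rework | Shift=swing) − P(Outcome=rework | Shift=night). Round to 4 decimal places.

P(Shift=swing) = 0.072 + 0.114 + 0.123 + 0.010 = 0.319; P(Outcome=rework | Shift=swing) = 0.114/0.319 = 0.35737.
P(Shift=night) = 0.060 + 0.097 + 0.125 + 0.091 = 0.373; P(Outcome=rework | Shift=night) = 0.097/0.373 = 0.26005.
Difference = 0.0973.

0.0973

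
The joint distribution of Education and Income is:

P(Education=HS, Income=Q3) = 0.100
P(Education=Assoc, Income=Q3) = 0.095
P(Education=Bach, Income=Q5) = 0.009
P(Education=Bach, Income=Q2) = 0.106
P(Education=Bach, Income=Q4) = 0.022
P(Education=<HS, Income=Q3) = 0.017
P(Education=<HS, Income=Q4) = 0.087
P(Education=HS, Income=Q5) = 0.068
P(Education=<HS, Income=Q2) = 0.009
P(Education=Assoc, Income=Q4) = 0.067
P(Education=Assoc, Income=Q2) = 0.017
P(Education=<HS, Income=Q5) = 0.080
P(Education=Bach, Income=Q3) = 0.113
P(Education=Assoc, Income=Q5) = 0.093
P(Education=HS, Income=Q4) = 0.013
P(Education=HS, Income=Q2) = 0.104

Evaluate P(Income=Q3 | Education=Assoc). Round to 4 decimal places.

P(Education=Assoc) = 0.017 + 0.095 + 0.067 + 0.093 = 0.272.
P(Income=Q3 | Education=Assoc) = 0.095/0.272 = 0.3493.

0.3493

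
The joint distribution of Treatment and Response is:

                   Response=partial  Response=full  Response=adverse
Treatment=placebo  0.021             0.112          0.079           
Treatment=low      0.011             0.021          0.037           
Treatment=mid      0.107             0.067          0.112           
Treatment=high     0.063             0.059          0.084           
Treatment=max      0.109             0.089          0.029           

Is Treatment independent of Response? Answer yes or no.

no

P(Treatment=max) = 0.227 and P(Response=adverse) = 0.341, so their product is 0.07741, but P(Treatment=max, Response=adverse) = 0.029. Since these differ, Treatment and Response are not independent.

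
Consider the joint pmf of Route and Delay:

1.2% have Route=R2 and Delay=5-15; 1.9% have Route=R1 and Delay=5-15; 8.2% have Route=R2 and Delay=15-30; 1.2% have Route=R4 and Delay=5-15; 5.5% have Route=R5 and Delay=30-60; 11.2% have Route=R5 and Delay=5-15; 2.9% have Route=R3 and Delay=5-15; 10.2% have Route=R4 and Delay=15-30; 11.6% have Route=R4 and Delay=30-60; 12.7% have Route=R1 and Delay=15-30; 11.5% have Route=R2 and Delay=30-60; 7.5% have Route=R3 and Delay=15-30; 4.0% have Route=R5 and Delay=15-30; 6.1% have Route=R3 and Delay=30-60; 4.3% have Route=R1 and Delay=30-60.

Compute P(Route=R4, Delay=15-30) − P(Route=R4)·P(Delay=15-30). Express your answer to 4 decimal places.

0.0040

P(Route=R4) = 0.012 + 0.102 + 0.116 = 0.230.
P(Delay=15-30) = 0.127 + 0.082 + 0.075 + 0.102 + 0.040 = 0.426.
P(Route=R4, Delay=15-30) − P(Route=R4)P(Delay=15-30) = 0.102 − 0.230×0.426 = 0.0040.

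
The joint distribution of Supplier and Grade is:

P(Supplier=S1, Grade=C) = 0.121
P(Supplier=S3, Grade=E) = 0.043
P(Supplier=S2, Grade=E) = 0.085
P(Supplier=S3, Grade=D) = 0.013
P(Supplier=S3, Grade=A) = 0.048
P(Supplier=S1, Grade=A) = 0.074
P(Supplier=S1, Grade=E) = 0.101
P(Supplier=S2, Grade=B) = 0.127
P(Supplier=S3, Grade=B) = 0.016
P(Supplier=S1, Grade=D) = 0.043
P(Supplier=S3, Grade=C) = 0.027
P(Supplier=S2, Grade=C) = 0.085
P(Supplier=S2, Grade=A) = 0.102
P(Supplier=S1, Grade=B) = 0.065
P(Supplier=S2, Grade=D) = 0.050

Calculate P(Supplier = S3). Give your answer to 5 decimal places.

P(Supplier=S3) = 0.048 + 0.016 + 0.027 + 0.013 + 0.043 = 0.147.

0.14700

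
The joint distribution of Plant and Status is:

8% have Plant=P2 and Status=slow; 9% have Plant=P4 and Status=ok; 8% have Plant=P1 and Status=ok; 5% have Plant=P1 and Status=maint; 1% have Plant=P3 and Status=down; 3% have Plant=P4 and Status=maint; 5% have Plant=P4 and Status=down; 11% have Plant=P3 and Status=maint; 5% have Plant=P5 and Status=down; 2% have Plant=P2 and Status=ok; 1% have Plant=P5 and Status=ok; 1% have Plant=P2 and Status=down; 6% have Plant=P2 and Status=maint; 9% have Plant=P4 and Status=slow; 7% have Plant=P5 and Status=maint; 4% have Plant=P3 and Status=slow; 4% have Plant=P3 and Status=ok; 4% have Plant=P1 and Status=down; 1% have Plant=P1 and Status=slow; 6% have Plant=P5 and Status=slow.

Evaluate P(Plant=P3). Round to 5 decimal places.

P(Plant=P3) = 0.04 + 0.04 + 0.01 + 0.11 = 0.20.

0.20000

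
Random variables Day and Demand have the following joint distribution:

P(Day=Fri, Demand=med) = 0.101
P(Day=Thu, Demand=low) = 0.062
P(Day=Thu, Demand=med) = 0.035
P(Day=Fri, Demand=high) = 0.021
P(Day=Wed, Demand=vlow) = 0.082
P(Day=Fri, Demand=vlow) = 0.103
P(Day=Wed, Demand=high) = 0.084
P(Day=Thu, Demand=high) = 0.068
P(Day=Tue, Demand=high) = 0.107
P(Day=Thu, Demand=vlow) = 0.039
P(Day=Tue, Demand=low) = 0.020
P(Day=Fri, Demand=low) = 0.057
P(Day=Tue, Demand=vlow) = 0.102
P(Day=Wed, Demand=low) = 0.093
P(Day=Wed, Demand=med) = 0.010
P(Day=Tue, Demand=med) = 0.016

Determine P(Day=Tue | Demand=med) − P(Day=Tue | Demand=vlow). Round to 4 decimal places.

-0.2141

P(Demand=med) = 0.016 + 0.010 + 0.035 + 0.101 = 0.162; P(Day=Tue | Demand=med) = 0.016/0.162 = 0.09877.
P(Demand=vlow) = 0.102 + 0.082 + 0.039 + 0.103 = 0.326; P(Day=Tue | Demand=vlow) = 0.102/0.326 = 0.31288.
Difference = -0.2141.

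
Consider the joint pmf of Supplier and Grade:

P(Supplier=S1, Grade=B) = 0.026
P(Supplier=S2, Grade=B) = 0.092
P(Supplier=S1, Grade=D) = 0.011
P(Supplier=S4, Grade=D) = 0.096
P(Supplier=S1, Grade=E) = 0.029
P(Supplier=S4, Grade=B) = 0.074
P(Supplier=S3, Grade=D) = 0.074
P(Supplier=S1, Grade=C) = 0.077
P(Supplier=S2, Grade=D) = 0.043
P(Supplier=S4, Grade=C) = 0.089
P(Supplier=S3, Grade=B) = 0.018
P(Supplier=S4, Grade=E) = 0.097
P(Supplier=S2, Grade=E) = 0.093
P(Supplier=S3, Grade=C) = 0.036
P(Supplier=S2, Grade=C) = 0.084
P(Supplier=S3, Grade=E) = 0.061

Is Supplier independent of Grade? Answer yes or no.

P(Supplier=S1) = 0.143 and P(Grade=C) = 0.286, so their product is 0.04090, but P(Supplier=S1, Grade=C) = 0.077. Since these differ, Supplier and Grade are not independent.

no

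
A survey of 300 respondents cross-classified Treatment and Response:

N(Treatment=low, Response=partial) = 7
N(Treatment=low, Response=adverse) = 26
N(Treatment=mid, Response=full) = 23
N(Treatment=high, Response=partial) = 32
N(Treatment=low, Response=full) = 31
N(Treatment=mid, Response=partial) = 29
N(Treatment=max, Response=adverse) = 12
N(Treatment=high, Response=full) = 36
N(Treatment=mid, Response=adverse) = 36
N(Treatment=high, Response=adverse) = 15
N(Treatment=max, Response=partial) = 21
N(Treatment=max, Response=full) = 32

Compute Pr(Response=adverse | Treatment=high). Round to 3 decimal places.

0.181

Total with Treatment=high: 32 + 36 + 15 = 83.
P(Response=adverse | Treatment=high) = 15/83 = 0.181.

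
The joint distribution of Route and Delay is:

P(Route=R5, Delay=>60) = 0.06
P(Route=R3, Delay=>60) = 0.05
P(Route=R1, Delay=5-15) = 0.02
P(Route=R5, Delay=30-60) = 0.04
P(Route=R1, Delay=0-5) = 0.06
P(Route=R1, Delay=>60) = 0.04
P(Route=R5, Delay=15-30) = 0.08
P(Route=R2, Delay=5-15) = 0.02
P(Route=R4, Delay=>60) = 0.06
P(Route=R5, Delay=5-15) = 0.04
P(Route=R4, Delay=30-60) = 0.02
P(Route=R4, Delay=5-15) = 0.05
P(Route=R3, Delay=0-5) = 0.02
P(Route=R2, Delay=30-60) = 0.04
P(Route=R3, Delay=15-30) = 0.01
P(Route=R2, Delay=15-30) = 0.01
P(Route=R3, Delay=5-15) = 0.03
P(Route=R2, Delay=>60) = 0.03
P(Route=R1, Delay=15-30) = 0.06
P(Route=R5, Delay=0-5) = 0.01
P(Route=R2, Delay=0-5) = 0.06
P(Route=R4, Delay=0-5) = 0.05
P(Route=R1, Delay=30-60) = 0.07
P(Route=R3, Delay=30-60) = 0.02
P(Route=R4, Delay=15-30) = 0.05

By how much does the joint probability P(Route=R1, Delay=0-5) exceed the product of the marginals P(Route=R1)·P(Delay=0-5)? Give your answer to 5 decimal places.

P(Route=R1) = 0.06 + 0.02 + 0.06 + 0.07 + 0.04 = 0.25.
P(Delay=0-5) = 0.06 + 0.06 + 0.02 + 0.05 + 0.01 = 0.20.
P(Route=R1, Delay=0-5) − P(Route=R1)P(Delay=0-5) = 0.06 − 0.25×0.20 = 0.01000.

0.01000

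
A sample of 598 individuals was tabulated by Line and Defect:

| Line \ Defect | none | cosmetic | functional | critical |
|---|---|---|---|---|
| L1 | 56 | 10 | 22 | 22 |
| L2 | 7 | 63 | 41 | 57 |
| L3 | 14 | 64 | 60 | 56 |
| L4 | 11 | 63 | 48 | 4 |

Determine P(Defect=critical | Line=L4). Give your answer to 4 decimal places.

0.0317

Total with Line=L4: 11 + 63 + 48 + 4 = 126.
P(Defect=critical | Line=L4) = 4/126 = 0.0317.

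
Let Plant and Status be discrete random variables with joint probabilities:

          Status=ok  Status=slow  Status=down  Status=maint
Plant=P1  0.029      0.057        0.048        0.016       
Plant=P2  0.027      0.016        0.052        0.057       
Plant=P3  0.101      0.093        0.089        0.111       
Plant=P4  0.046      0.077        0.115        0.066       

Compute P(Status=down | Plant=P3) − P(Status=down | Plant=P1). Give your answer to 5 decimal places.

-0.09411

P(Plant=P3) = 0.101 + 0.093 + 0.089 + 0.111 = 0.394; P(Status=down | Plant=P3) = 0.089/0.394 = 0.225888.
P(Plant=P1) = 0.029 + 0.057 + 0.048 + 0.016 = 0.150; P(Status=down | Plant=P1) = 0.048/0.150 = 0.320000.
Difference = -0.09411.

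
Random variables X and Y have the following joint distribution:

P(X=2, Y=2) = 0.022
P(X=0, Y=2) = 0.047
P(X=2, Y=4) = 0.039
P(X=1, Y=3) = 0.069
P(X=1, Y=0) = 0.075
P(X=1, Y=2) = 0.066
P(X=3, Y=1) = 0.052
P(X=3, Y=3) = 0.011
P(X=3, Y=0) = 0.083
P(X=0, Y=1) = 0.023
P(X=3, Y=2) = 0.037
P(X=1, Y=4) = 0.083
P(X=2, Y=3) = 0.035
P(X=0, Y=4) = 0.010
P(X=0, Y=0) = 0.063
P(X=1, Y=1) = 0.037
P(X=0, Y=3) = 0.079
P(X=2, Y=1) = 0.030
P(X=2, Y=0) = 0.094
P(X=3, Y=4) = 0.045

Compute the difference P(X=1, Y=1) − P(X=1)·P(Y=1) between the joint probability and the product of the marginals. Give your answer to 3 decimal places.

P(X=1) = 0.075 + 0.037 + 0.066 + 0.069 + 0.083 = 0.330.
P(Y=1) = 0.023 + 0.037 + 0.030 + 0.052 = 0.142.
P(X=1, Y=1) − P(X=1)P(Y=1) = 0.037 − 0.330×0.142 = -0.010.

-0.010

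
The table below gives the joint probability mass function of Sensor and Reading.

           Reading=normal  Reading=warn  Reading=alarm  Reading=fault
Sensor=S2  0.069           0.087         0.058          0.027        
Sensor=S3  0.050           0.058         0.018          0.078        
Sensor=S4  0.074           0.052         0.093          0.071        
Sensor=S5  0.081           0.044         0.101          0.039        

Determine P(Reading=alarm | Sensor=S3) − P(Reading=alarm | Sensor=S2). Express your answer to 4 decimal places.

P(Sensor=S3) = 0.050 + 0.058 + 0.018 + 0.078 = 0.204; P(Reading=alarm | Sensor=S3) = 0.018/0.204 = 0.08824.
P(Sensor=S2) = 0.069 + 0.087 + 0.058 + 0.027 = 0.241; P(Reading=alarm | Sensor=S2) = 0.058/0.241 = 0.24066.
Difference = -0.1524.

-0.1524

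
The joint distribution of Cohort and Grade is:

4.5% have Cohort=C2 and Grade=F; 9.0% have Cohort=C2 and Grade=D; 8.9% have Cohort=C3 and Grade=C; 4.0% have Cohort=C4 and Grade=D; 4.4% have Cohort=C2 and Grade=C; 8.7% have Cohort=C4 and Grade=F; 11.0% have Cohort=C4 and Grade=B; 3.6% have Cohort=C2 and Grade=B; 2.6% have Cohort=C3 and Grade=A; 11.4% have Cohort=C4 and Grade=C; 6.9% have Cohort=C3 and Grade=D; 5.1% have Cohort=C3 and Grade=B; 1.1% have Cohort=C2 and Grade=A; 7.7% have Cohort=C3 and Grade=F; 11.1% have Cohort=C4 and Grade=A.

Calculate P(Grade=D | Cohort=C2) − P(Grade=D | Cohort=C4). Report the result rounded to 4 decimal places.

P(Cohort=C2) = 0.011 + 0.036 + 0.044 + 0.090 + 0.045 = 0.226; P(Grade=D | Cohort=C2) = 0.090/0.226 = 0.39823.
P(Cohort=C4) = 0.111 + 0.110 + 0.114 + 0.040 + 0.087 = 0.462; P(Grade=D | Cohort=C4) = 0.040/0.462 = 0.08658.
Difference = 0.3117.

0.3117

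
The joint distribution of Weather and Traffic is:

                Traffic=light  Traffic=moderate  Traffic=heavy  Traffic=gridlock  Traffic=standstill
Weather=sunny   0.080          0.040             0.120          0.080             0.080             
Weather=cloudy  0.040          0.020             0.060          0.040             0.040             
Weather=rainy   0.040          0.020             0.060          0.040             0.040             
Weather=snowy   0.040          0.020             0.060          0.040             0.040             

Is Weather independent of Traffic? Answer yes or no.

Every cell satisfies P(Weather,Traffic) = P(Weather)·P(Traffic). For instance P(Weather=rainy) = 0.200, P(Traffic=light) = 0.200, and 0.200×0.200 = 0.040 matches the joint entry. So Weather and Traffic are independent.

yes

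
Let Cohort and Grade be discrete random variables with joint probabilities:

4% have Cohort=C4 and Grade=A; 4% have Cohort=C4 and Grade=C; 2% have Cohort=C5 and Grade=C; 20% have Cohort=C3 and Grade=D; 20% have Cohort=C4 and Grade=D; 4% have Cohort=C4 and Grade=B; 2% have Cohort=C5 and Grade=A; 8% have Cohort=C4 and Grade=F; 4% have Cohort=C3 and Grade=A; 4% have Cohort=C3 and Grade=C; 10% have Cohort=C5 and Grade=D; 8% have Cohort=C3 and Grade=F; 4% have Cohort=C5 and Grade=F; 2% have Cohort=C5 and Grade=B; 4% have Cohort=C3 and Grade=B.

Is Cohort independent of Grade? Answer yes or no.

yes

Every cell satisfies P(Cohort,Grade) = P(Cohort)·P(Grade). For instance P(Cohort=C4) = 0.40, P(Grade=A) = 0.10, and 0.40×0.10 = 0.04 matches the joint entry. So Cohort and Grade are independent.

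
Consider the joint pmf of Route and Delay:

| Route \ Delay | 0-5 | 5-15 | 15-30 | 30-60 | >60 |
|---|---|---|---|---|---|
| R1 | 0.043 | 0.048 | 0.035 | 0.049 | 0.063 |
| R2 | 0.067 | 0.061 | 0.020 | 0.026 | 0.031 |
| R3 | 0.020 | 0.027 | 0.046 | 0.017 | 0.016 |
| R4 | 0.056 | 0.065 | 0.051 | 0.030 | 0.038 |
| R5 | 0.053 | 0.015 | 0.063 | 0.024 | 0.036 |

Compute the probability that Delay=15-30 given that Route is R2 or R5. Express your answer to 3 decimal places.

0.210

P(Route=R2) = 0.067 + 0.061 + 0.020 + 0.026 + 0.031 = 0.205.
P(Route=R5) = 0.053 + 0.015 + 0.063 + 0.024 + 0.036 = 0.191.
P(Route ∈ {R2, R5}) = 0.205 + 0.191 = 0.396; P(Delay=15-30, Route ∈ {R2, R5}) = 0.020 + 0.063 = 0.083.
P(Delay=15-30 | Route ∈ {R2, R5}) = 0.083/0.396 = 0.210.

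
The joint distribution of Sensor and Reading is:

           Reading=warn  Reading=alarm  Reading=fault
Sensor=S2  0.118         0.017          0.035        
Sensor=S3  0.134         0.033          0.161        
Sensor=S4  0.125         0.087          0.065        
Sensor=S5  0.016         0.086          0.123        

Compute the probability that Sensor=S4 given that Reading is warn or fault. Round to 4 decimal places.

0.2445

P(Reading=warn) = 0.118 + 0.134 + 0.125 + 0.016 = 0.393.
P(Reading=fault) = 0.035 + 0.161 + 0.065 + 0.123 = 0.384.
P(Reading ∈ {warn, fault}) = 0.393 + 0.384 = 0.777; P(Sensor=S4, Reading ∈ {warn, fault}) = 0.125 + 0.065 = 0.190.
P(Sensor=S4 | Reading ∈ {warn, fault}) = 0.190/0.777 = 0.2445.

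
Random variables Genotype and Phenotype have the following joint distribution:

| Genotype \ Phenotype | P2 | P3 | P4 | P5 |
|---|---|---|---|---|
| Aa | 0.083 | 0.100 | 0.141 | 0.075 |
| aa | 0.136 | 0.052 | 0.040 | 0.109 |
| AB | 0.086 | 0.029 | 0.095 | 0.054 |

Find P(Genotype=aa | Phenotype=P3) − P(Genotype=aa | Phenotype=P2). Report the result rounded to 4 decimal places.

-0.1586

P(Phenotype=P3) = 0.100 + 0.052 + 0.029 = 0.181; P(Genotype=aa | Phenotype=P3) = 0.052/0.181 = 0.28729.
P(Phenotype=P2) = 0.083 + 0.136 + 0.086 = 0.305; P(Genotype=aa | Phenotype=P2) = 0.136/0.305 = 0.44590.
Difference = -0.1586.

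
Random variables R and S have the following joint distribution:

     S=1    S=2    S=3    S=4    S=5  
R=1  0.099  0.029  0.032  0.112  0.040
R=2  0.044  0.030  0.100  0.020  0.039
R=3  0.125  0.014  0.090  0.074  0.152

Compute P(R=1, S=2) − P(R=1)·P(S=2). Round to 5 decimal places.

P(R=1) = 0.099 + 0.029 + 0.032 + 0.112 + 0.040 = 0.312.
P(S=2) = 0.029 + 0.030 + 0.014 = 0.073.
P(R=1, S=2) − P(R=1)P(S=2) = 0.029 − 0.312×0.073 = 0.00622.

0.00622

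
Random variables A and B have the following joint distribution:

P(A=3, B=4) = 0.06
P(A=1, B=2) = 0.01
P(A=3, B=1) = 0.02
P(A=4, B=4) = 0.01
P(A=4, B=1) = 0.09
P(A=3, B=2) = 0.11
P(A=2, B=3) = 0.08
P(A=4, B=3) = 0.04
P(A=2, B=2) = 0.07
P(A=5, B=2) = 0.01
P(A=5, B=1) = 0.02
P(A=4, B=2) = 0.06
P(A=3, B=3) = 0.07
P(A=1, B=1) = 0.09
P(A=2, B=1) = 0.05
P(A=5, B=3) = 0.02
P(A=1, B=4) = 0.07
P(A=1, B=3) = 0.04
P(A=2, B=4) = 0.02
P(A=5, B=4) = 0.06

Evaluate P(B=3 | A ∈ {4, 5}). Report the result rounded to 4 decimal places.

P(A=4) = 0.09 + 0.06 + 0.04 + 0.01 = 0.20.
P(A=5) = 0.02 + 0.01 + 0.02 + 0.06 = 0.11.
P(A ∈ {4, 5}) = 0.20 + 0.11 = 0.31; P(B=3, A ∈ {4, 5}) = 0.04 + 0.02 = 0.06.
P(B=3 | A ∈ {4, 5}) = 0.06/0.31 = 0.1935.

0.1935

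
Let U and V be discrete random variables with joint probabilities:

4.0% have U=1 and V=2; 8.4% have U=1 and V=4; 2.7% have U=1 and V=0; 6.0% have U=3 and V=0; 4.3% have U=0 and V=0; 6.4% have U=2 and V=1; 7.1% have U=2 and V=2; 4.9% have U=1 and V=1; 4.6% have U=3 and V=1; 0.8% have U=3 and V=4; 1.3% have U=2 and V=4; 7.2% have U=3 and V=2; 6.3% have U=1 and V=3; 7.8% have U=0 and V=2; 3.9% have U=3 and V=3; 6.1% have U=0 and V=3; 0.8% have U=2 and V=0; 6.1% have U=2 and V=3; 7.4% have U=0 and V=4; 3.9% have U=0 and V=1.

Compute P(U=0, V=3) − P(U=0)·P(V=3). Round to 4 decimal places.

-0.0051

P(U=0) = 0.043 + 0.039 + 0.078 + 0.061 + 0.074 = 0.295.
P(V=3) = 0.061 + 0.063 + 0.061 + 0.039 = 0.224.
P(U=0, V=3) − P(U=0)P(V=3) = 0.061 − 0.295×0.224 = -0.0051.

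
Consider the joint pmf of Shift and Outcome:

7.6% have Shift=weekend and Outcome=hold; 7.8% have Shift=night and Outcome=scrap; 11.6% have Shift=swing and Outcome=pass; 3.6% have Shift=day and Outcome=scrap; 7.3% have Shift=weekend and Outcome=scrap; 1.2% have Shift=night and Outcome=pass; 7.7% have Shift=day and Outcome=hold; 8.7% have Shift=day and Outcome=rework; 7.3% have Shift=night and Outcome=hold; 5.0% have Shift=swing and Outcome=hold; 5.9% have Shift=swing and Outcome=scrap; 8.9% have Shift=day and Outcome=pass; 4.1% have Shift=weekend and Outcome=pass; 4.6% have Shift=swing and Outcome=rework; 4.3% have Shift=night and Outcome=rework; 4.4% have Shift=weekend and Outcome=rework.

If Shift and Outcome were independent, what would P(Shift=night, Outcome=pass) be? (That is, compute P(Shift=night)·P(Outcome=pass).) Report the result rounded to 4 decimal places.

P(Shift=night) = 0.012 + 0.043 + 0.078 + 0.073 = 0.206.
P(Outcome=pass) = 0.089 + 0.116 + 0.012 + 0.041 = 0.258.
Product: 0.206 × 0.258 = 0.0531.

0.0531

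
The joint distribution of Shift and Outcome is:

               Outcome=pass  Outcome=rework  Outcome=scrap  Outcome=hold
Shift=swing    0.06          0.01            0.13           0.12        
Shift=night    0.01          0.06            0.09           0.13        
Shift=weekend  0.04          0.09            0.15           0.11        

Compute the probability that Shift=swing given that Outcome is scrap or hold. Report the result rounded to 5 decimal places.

P(Outcome=scrap) = 0.13 + 0.09 + 0.15 = 0.37.
P(Outcome=hold) = 0.12 + 0.13 + 0.11 = 0.36.
P(Outcome ∈ {scrap, hold}) = 0.37 + 0.36 = 0.73; P(Shift=swing, Outcome ∈ {scrap, hold}) = 0.13 + 0.12 = 0.25.
P(Shift=swing | Outcome ∈ {scrap, hold}) = 0.25/0.73 = 0.34247.

0.34247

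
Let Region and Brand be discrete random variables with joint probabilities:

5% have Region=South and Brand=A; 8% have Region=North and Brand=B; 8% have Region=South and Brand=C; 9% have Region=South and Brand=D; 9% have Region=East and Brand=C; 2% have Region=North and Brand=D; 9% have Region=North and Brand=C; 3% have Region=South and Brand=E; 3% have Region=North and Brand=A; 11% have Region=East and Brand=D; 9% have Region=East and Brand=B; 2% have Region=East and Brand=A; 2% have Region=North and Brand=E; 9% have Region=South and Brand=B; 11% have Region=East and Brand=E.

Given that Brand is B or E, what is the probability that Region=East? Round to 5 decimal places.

0.47619

P(Brand=B) = 0.08 + 0.09 + 0.09 = 0.26.
P(Brand=E) = 0.02 + 0.03 + 0.11 = 0.16.
P(Brand ∈ {B, E}) = 0.26 + 0.16 = 0.42; P(Region=East, Brand ∈ {B, E}) = 0.09 + 0.11 = 0.20.
P(Region=East | Brand ∈ {B, E}) = 0.20/0.42 = 0.47619.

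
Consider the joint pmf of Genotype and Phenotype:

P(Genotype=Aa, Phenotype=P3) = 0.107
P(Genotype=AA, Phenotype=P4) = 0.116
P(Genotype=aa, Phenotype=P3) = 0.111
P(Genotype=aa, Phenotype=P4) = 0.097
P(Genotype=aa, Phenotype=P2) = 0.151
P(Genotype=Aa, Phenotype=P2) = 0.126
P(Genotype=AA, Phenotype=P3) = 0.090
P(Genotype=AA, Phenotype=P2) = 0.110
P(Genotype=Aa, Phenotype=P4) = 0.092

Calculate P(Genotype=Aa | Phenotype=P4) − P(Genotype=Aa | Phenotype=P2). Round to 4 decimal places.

-0.0239

P(Phenotype=P4) = 0.116 + 0.092 + 0.097 = 0.305; P(Genotype=Aa | Phenotype=P4) = 0.092/0.305 = 0.30164.
P(Phenotype=P2) = 0.110 + 0.126 + 0.151 = 0.387; P(Genotype=Aa | Phenotype=P2) = 0.126/0.387 = 0.32558.
Difference = -0.0239.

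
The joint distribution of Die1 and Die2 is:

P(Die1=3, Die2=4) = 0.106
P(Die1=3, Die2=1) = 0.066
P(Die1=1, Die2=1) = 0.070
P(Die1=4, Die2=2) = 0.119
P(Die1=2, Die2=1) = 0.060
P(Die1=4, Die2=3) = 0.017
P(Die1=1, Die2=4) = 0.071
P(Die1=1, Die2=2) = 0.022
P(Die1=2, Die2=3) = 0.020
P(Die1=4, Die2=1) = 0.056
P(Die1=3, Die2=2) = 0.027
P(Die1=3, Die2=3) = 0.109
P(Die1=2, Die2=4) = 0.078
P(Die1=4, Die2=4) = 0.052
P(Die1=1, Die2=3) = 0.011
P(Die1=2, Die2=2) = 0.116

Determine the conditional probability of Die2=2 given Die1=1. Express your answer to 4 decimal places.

P(Die1=1) = 0.070 + 0.022 + 0.011 + 0.071 = 0.174.
P(Die2=2 | Die1=1) = 0.022/0.174 = 0.1264.

0.1264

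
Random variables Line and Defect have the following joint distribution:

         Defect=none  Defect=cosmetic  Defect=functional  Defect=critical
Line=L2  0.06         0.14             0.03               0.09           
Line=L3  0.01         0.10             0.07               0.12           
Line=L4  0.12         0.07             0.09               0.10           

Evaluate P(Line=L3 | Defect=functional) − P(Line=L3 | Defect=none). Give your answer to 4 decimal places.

0.3158

P(Defect=functional) = 0.03 + 0.07 + 0.09 = 0.19; P(Line=L3 | Defect=functional) = 0.07/0.19 = 0.36842.
P(Defect=none) = 0.06 + 0.01 + 0.12 = 0.19; P(Line=L3 | Defect=none) = 0.01/0.19 = 0.05263.
Difference = 0.3158.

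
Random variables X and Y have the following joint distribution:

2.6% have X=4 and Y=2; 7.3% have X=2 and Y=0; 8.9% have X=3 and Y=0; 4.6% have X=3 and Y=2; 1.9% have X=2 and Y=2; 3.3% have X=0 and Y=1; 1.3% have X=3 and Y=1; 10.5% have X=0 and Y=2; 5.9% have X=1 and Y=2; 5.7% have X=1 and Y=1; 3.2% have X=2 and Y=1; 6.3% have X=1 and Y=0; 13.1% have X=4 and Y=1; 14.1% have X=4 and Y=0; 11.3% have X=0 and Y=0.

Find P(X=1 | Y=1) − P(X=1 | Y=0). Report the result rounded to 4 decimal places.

0.0828

P(Y=1) = 0.033 + 0.057 + 0.032 + 0.013 + 0.131 = 0.266; P(X=1 | Y=1) = 0.057/0.266 = 0.21429.
P(Y=0) = 0.113 + 0.063 + 0.073 + 0.089 + 0.141 = 0.479; P(X=1 | Y=0) = 0.063/0.479 = 0.13152.
Difference = 0.0828.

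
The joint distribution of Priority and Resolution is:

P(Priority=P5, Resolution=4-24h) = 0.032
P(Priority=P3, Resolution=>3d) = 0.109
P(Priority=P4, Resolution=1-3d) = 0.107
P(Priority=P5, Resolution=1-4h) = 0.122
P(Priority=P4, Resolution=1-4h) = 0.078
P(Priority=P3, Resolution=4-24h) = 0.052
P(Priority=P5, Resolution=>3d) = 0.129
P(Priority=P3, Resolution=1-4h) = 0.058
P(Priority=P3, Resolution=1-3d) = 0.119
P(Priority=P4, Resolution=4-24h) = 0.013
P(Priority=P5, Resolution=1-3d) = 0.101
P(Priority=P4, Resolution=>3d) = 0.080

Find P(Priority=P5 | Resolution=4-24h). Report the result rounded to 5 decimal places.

P(Resolution=4-24h) = 0.052 + 0.013 + 0.032 = 0.097.
P(Priority=P5 | Resolution=4-24h) = 0.032/0.097 = 0.32990.

0.32990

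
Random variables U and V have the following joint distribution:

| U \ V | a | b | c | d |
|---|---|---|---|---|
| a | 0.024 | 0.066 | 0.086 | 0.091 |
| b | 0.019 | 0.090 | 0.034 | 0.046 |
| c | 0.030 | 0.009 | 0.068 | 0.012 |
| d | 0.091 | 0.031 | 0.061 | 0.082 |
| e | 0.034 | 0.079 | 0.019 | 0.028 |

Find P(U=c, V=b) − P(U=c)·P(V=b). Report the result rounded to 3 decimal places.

P(U=c) = 0.030 + 0.009 + 0.068 + 0.012 = 0.119.
P(V=b) = 0.066 + 0.090 + 0.009 + 0.031 + 0.079 = 0.275.
P(U=c, V=b) − P(U=c)P(V=b) = 0.009 − 0.119×0.275 = -0.024.

-0.024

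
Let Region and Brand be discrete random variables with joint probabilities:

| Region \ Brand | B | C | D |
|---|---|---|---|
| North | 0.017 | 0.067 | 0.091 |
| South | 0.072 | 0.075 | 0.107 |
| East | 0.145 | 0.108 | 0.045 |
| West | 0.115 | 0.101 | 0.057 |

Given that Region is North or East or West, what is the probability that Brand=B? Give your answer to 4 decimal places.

P(Region=North) = 0.017 + 0.067 + 0.091 = 0.175.
P(Region=East) = 0.145 + 0.108 + 0.045 = 0.298.
P(Region=West) = 0.115 + 0.101 + 0.057 = 0.273.
P(Region ∈ {North, East, West}) = 0.175 + 0.298 + 0.273 = 0.746; P(Brand=B, Region ∈ {North, East, West}) = 0.017 + 0.145 + 0.115 = 0.277.
P(Brand=B | Region ∈ {North, East, West}) = 0.277/0.746 = 0.3713.

0.3713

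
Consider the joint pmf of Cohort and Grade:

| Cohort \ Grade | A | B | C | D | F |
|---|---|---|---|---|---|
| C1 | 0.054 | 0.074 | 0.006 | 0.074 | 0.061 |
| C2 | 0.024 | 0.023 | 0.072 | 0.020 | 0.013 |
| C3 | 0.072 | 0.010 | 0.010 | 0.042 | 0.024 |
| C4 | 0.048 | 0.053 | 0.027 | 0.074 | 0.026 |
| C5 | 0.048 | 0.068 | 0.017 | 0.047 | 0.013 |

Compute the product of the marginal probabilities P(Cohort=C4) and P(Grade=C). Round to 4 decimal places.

0.0301

P(Cohort=C4) = 0.048 + 0.053 + 0.027 + 0.074 + 0.026 = 0.228.
P(Grade=C) = 0.006 + 0.072 + 0.010 + 0.027 + 0.017 = 0.132.
Product: 0.228 × 0.132 = 0.0301.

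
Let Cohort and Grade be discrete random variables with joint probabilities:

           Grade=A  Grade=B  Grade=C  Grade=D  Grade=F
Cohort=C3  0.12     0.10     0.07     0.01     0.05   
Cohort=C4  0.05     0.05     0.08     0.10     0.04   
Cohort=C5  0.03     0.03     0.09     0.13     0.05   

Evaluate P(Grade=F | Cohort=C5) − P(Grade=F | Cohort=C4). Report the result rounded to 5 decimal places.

P(Cohort=C5) = 0.03 + 0.03 + 0.09 + 0.13 + 0.05 = 0.33; P(Grade=F | Cohort=C5) = 0.05/0.33 = 0.151515.
P(Cohort=C4) = 0.05 + 0.05 + 0.08 + 0.10 + 0.04 = 0.32; P(Grade=F | Cohort=C4) = 0.04/0.32 = 0.125000.
Difference = 0.02652.

0.02652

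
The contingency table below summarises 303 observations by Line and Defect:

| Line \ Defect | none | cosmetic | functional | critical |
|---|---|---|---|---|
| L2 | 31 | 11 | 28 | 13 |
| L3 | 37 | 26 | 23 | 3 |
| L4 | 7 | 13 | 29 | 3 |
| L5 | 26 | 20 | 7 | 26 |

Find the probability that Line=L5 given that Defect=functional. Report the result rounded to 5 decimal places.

Total with Defect=functional: 28 + 23 + 29 + 7 = 87.
P(Line=L5 | Defect=functional) = 7/87 = 0.08046.

0.08046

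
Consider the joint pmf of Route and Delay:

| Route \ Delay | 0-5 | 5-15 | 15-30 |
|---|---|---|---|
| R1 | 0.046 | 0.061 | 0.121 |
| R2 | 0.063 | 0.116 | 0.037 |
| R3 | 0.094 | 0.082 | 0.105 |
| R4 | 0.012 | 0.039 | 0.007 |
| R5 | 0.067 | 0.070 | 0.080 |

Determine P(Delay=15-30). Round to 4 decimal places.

0.3500

P(Delay=15-30) = 0.121 + 0.037 + 0.105 + 0.007 + 0.080 = 0.350.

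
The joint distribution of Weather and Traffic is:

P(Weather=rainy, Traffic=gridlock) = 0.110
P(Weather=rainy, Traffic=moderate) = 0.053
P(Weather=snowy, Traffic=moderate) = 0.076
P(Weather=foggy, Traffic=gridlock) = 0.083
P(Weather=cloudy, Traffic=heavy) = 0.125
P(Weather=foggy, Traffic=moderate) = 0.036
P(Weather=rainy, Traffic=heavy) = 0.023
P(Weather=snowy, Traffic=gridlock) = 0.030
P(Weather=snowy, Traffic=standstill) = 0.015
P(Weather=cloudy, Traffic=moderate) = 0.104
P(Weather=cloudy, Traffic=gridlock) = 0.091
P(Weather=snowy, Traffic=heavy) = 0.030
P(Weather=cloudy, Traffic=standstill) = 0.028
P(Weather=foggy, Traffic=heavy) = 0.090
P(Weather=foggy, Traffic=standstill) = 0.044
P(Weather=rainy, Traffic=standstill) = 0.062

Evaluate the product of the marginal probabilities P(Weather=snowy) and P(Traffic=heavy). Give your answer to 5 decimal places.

0.04047

P(Weather=snowy) = 0.076 + 0.030 + 0.030 + 0.015 = 0.151.
P(Traffic=heavy) = 0.125 + 0.023 + 0.030 + 0.090 = 0.268.
Product: 0.151 × 0.268 = 0.04047.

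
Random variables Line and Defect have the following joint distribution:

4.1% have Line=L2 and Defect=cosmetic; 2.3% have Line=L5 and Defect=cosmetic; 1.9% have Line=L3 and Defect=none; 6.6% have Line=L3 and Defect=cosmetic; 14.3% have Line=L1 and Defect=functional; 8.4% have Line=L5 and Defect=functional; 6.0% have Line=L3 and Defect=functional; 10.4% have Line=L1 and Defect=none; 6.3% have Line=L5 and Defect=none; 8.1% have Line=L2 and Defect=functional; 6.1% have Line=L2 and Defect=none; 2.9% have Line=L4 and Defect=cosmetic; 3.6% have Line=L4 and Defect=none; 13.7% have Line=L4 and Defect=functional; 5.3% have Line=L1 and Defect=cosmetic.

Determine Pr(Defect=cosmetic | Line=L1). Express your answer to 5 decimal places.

0.17667

P(Line=L1) = 0.104 + 0.053 + 0.143 = 0.300.
P(Defect=cosmetic | Line=L1) = 0.053/0.300 = 0.17667.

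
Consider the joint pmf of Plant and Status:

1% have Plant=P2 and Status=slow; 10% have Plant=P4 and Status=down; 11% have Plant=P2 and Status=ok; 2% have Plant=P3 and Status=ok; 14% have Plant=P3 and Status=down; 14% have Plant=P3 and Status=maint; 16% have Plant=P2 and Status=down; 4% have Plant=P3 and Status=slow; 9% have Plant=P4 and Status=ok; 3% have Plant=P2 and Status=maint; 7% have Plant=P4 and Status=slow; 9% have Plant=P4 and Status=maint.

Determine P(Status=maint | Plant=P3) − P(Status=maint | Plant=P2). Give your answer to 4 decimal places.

P(Plant=P3) = 0.02 + 0.04 + 0.14 + 0.14 = 0.34; P(Status=maint | Plant=P3) = 0.14/0.34 = 0.41176.
P(Plant=P2) = 0.11 + 0.01 + 0.16 + 0.03 = 0.31; P(Status=maint | Plant=P2) = 0.03/0.31 = 0.09677.
Difference = 0.3150.

0.3150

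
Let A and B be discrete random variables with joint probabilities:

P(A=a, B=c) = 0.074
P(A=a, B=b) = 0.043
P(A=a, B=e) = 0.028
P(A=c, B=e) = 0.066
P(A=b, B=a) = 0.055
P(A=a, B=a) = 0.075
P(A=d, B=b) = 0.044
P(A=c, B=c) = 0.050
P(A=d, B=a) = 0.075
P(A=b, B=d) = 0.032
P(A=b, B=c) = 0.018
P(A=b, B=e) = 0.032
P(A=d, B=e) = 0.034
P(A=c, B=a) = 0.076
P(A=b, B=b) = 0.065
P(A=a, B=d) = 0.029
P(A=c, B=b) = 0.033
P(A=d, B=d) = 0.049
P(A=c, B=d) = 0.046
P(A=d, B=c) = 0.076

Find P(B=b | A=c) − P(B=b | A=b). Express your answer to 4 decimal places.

P(A=c) = 0.076 + 0.033 + 0.050 + 0.046 + 0.066 = 0.271; P(B=b | A=c) = 0.033/0.271 = 0.12177.
P(A=b) = 0.055 + 0.065 + 0.018 + 0.032 + 0.032 = 0.202; P(B=b | A=b) = 0.065/0.202 = 0.32178.
Difference = -0.2000.

-0.2000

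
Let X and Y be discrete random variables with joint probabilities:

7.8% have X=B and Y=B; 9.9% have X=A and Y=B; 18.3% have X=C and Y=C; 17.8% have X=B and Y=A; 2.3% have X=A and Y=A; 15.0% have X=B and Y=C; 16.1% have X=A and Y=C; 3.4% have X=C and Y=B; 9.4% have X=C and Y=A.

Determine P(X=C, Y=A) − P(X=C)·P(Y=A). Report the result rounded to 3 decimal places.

0.002

P(X=C) = 0.094 + 0.034 + 0.183 = 0.311.
P(Y=A) = 0.023 + 0.178 + 0.094 = 0.295.
P(X=C, Y=A) − P(X=C)P(Y=A) = 0.094 − 0.311×0.295 = 0.002.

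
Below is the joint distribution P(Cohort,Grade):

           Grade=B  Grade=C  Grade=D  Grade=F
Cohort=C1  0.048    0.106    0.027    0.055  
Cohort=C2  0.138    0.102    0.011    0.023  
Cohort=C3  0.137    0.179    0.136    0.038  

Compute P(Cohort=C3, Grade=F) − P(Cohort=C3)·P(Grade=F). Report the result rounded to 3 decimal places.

-0.019

P(Cohort=C3) = 0.137 + 0.179 + 0.136 + 0.038 = 0.490.
P(Grade=F) = 0.055 + 0.023 + 0.038 = 0.116.
P(Cohort=C3, Grade=F) − P(Cohort=C3)P(Grade=F) = 0.038 − 0.490×0.116 = -0.019.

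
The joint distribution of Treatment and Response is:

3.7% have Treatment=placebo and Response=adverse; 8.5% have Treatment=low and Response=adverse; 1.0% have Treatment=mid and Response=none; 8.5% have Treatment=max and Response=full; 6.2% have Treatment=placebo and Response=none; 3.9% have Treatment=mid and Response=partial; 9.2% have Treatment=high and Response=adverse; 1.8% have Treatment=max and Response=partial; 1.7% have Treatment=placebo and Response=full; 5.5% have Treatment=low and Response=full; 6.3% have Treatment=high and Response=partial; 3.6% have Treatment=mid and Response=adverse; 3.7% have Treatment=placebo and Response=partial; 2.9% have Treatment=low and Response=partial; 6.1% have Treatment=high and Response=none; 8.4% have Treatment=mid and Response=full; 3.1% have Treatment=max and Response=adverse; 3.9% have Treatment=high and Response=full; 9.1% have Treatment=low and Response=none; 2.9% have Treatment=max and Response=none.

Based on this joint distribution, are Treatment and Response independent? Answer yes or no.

P(Treatment=max) = 0.163 and P(Response=full) = 0.280, so their product is 0.04564, but P(Treatment=max, Response=full) = 0.085. Since these differ, Treatment and Response are not independent.

no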